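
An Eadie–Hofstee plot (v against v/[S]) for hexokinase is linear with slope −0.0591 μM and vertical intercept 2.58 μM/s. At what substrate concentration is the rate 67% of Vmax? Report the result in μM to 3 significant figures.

0.120 μM

The Eadie–Hofstee slope gives Km = 0.0591 μM (slope = −Km).
v/Vmax = [S]/(Km+[S]) = 0.67 ⇒ [S] = Km·0.67/(1−0.67) = 0.0591 × 2.030 = 0.120 μM.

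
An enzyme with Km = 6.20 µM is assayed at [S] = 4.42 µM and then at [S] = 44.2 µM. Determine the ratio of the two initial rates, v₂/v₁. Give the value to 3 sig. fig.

Since Vmax cancels, v₂/v₁ = [S]₂(Km+[S]₁) / [S]₁(Km+[S]₂).
= 44.2×(6.20+4.42) / (4.42×(6.20+44.2)) = 469.4/222.8 = 2.11.

2.11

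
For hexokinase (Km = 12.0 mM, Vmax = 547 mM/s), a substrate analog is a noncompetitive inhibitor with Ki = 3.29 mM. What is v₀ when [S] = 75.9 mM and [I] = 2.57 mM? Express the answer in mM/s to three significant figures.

265 mM/s

With α = 1 + [I]/Ki = 1 + 2.57/3.29 = 1.781, the noncompetitive rate law is v = (Vmax/α)·[S] / (Km + [S]).
v = (547/1.781)×75.9 / (12.0 + 75.9) = 23310/87.90 = 265 mM/s.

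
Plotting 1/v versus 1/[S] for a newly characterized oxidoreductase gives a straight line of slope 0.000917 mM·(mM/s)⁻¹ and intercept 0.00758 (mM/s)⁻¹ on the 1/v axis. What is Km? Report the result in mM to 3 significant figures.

y-intercept = 1/Vmax ⇒ Vmax = 132 mM/s; slope = Km/Vmax ⇒ Km = slope × Vmax.
Km = 0.000917 × 132 = 0.121 mM.

0.121 mM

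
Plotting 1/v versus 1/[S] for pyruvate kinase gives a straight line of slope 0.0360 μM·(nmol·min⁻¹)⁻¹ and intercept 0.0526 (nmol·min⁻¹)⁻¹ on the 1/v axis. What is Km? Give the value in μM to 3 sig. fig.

y-intercept = 1/Vmax ⇒ Vmax = 19.0 nmol·min⁻¹; slope = Km/Vmax ⇒ Km = slope × Vmax.
Km = 0.0360 × 19.0 = 0.684 μM.

0.684 μM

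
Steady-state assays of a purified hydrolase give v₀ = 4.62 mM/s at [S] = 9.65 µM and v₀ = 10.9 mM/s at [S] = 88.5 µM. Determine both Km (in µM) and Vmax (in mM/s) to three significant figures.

Km = 17.7 µM; Vmax = 13.1 mM/s

In reciprocal form, 1/v = (Km/Vmax)·(1/[S]) + 1/Vmax. The two points give (1/[S], 1/v) = (0.1036, 0.2165) and (0.01130, 0.09174).
Slope = (0.2165 − 0.09174)/(0.1036 − 0.01130) = 1.351; intercept = 0.2165 − 1.351×0.1036 = 0.07648.
Vmax = 1/intercept = 13.1 mM/s; Km = slope × Vmax = 1.351 × 13.1 = 17.7 µM.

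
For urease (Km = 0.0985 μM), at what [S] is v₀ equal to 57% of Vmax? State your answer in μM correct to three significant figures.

0.131 μM

v/Vmax = [S]/(Km+[S]) = 0.57, so [S] = Km·0.57/(1 − 0.57) = 0.0985 × 1.326.
[S] = 0.131 μM.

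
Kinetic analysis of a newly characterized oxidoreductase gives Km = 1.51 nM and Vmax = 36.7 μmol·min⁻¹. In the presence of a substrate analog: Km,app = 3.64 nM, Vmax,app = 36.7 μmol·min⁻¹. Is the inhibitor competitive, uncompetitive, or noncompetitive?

Km increases (1.51 → 3.64 nM) while Vmax is unchanged — the hallmark of competitive inhibition.

competitive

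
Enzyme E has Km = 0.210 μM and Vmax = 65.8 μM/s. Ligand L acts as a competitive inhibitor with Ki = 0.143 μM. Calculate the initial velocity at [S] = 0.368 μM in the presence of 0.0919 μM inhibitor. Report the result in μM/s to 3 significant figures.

34.0 μM/s

With α = 1 + [I]/Ki = 1 + 0.0919/0.143 = 1.643, the competitive rate law is v = Vmax[S] / (αKm + [S]).
v = 65.8×0.368 / (1.643×0.210 + 0.368) = 24.21/0.7130 = 34.0 μM/s.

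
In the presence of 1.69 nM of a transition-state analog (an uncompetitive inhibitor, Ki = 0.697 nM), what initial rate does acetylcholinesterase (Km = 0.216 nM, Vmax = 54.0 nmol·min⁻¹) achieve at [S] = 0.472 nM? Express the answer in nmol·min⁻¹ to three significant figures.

α = 1 + [I]/Ki = 1 + 1.69/0.697 = 3.425.
For an uncompetitive inhibitor, both parameters are divided by α, giving Vmax/α and Km/α: Km,app = 0.0631 nM, Vmax,app = 15.8 nmol·min⁻¹.
v = Vmax,app·[S]/(Km,app + [S]) = 15.8 × 0.472/(0.0631 + 0.472) = 13.9 nmol·min⁻¹.

13.9 nmol·min⁻¹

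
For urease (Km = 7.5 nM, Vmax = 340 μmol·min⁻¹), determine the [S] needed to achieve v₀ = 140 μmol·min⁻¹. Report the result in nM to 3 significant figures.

The required fractional saturation is v/Vmax = 140/340 = 0.4118.
Then [S]/(Km+[S]) = 0.4118 ⇒ [S] = 7.5 × 0.4118/(1 − 0.4118) = 5.25 nM.

5.25 nM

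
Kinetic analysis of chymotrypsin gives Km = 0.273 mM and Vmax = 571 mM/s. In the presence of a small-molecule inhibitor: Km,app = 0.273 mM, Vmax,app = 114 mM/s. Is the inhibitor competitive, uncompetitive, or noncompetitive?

Vmax decreases (571 → 114 mM/s) while Km is unchanged — pure noncompetitive inhibition.

noncompetitive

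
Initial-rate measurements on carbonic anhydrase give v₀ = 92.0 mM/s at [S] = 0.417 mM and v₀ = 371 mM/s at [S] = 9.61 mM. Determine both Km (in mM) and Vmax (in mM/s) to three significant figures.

Km = 1.53 mM; Vmax = 430 mM/s

From v = Vmax[S]/(Km+[S]), each point gives Vmax = v(Km+[S])/[S].
Equating: 92.0(Km+0.417)/0.417 = 371(Km+9.61)/9.61.
220.6·Km + 92.0 = 38.61·Km + 371, so (220.6 − 38.61)·Km = 371 − 92.0.
Km = 279.0/182.0 = 1.53 mM; then Vmax = 92.0(1.53+0.417)/0.417 = 430 mM/s.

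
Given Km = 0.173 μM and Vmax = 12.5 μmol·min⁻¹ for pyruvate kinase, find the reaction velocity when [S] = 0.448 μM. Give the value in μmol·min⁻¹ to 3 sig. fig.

9.02 μmol·min⁻¹

[S]/(Km+[S]) = 0.448/0.6210 = 0.7214, the fractional saturation.
v = 0.7214 × Vmax = 0.7214 × 12.5 = 9.02 μmol·min⁻¹.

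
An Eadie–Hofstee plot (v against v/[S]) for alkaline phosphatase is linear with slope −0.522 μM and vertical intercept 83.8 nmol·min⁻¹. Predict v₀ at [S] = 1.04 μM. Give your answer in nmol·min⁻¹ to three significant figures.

55.8 nmol·min⁻¹

In the Eadie–Hofstee form v = Vmax − Km·(v/[S]), the slope is −Km and the intercept is Vmax, so Km = 0.522 μM and Vmax = 83.8 nmol·min⁻¹.
v = 83.8 × 1.04/(0.522 + 1.04) = 55.8 nmol·min⁻¹.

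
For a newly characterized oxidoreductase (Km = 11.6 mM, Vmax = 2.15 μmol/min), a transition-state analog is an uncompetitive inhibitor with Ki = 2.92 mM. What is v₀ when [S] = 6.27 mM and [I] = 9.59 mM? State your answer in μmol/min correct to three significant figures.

0.350 μmol/min

With α = 1 + [I]/Ki = 1 + 9.59/2.92 = 4.284, the uncompetitive rate law is v = (Vmax/α)·[S] / (Km/α + [S]).
v = (2.15/4.284)×6.27 / (11.6/4.284 + 6.27) = 3.147/8.978 = 0.350 μmol/min.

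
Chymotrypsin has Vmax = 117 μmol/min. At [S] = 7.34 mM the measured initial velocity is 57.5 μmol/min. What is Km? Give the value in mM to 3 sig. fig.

v/Vmax = 57.5/117 = 0.4915 = [S]/(Km+[S]).
So Km + [S] = [S]/0.4915 = 14.94 mM, giving Km = 14.94 − 7.34 = 7.60 mM.

7.60 mM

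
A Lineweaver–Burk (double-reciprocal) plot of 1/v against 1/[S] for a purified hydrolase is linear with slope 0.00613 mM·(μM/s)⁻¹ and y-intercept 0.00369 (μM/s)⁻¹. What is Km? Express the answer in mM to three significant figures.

y-intercept = 1/Vmax ⇒ Vmax = 271 μM/s; slope = Km/Vmax ⇒ Km = slope × Vmax.
Km = 0.00613 × 271 = 1.66 mM.

1.66 mM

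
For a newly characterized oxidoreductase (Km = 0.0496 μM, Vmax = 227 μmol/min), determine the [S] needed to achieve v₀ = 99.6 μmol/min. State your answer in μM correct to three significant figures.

Rearranging v = Vmax[S]/(Km+[S]) gives [S] = Km·v/(Vmax − v).
[S] = 0.0496 × 99.6 / (227 − 99.6) = 4.940/127.4 = 0.0388 μM.

0.0388 μM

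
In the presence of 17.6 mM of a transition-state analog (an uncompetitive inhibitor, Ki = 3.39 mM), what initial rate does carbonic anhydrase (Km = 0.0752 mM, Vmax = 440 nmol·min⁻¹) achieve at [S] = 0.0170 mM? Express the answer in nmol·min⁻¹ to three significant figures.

41.4 nmol·min⁻¹

With α = 1 + [I]/Ki = 1 + 17.6/3.39 = 6.192, the uncompetitive rate law is v = (Vmax/α)·[S] / (Km/α + [S]).
v = (440/6.192)×0.0170 / (0.0752/6.192 + 0.0170) = 1.208/0.02915 = 41.4 nmol·min⁻¹.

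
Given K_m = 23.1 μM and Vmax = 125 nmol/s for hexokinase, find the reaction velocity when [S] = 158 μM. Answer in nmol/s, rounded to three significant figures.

109 nmol/s

v = Vmax·[S]/(Km + [S]) = 125 × 158 / (23.1 + 158)
  = 19750 / 181.1 = 109 nmol/s.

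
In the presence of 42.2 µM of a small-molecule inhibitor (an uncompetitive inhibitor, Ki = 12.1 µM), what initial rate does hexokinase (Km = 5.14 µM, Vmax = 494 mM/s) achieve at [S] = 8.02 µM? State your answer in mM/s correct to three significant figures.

α = 1 + [I]/Ki = 1 + 42.2/12.1 = 4.488.
For an uncompetitive inhibitor, both parameters are divided by α, giving Vmax/α and Km/α: Km,app = 1.15 µM, Vmax,app = 110 mM/s.
v = Vmax,app·[S]/(Km,app + [S]) = 110 × 8.02/(1.15 + 8.02) = 96.3 mM/s.

96.3 mM/s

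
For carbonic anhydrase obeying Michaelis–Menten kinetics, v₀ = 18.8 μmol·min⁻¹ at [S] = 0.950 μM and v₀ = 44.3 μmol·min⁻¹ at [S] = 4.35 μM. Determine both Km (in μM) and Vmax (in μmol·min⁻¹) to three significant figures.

Km = 2.65 μM; Vmax = 71.3 μmol·min⁻¹

From v = Vmax[S]/(Km+[S]), each point gives Vmax = v(Km+[S])/[S].
Equating: 18.8(Km+0.950)/0.950 = 44.3(Km+4.35)/4.35.
19.79·Km + 18.8 = 10.18·Km + 44.3, so (19.79 − 10.18)·Km = 44.3 − 18.8.
Km = 25.50/9.606 = 2.65 μM; then Vmax = 18.8(2.65+0.950)/0.950 = 71.3 μmol·min⁻¹.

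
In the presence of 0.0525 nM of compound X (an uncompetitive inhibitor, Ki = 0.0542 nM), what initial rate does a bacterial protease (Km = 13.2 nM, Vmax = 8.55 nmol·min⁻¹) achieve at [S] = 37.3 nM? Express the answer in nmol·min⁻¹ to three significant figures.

With α = 1 + [I]/Ki = 1 + 0.0525/0.0542 = 1.969, the uncompetitive rate law is v = (Vmax/α)·[S] / (Km/α + [S]).
v = (8.55/1.969)×37.3 / (13.2/1.969 + 37.3) = 162.0/44.01 = 3.68 nmol·min⁻¹.

3.68 nmol·min⁻¹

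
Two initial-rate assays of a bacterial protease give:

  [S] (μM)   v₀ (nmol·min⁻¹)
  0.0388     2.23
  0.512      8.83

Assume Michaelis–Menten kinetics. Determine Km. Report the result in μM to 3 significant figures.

0.164 μM

In reciprocal form, 1/v = (Km/Vmax)·(1/[S]) + 1/Vmax. The two points give (1/[S], 1/v) = (25.77, 0.4484) and (1.953, 0.1133).
Slope = (0.4484 − 0.1133)/(25.77 − 1.953) = 0.01407; intercept = 0.4484 − 0.01407×25.77 = 0.08577.
Vmax = 1/intercept = 11.7 nmol·min⁻¹; Km = slope × Vmax = 0.01407 × 11.7 = 0.164 μM.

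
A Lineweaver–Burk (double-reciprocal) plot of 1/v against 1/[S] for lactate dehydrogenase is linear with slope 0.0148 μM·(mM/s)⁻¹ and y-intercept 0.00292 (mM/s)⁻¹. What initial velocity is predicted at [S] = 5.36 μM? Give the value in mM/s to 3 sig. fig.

176 mM/s

The y-intercept is 1/Vmax, so Vmax = 1/0.00292 = 342 mM/s.
The slope is Km/Vmax, so Km = 0.0148 × 342 = 5.07 μM.
Then v = 342 × 5.36/(5.07 + 5.36) = 176 mM/s.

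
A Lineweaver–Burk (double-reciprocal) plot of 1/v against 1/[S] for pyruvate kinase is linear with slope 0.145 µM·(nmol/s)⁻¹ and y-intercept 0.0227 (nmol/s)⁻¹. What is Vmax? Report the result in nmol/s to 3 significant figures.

The y-intercept of a Lineweaver–Burk plot equals 1/Vmax, so Vmax = 1/0.0227 = 44.1 nmol/s.

44.1 nmol/s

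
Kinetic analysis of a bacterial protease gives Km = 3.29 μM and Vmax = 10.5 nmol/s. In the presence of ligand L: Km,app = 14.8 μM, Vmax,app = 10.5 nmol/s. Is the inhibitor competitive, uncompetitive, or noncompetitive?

competitive

Km increases (3.29 → 14.8 μM) while Vmax is unchanged — the hallmark of competitive inhibition.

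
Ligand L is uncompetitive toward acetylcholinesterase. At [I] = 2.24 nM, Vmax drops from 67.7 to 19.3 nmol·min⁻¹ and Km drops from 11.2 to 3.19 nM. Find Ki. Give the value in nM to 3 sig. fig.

Uncompetitive: Vmax,app = Vmax/α (and Km,app = Km/α) with α = 1 + [I]/Ki.
α = Vmax/Vmax,app = 67.7/19.3 = 3.508.
Since α = 1 + [I]/Ki, [I]/Ki = 3.508 − 1 = 2.508 and Ki = 2.24/2.508 = 0.893 nM.

0.893 nM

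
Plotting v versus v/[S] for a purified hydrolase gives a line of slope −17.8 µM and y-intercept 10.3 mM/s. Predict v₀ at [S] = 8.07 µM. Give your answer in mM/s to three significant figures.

In the Eadie–Hofstee form v = Vmax − Km·(v/[S]), the slope is −Km and the intercept is Vmax, so Km = 17.8 µM and Vmax = 10.3 mM/s.
v = 10.3 × 8.07/(17.8 + 8.07) = 3.21 mM/s.

3.21 mM/s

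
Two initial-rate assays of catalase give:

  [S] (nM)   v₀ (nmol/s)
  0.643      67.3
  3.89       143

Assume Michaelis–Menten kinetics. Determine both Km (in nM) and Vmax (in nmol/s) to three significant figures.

Km = 1.11 nM; Vmax = 184 nmol/s

From v = Vmax[S]/(Km+[S]), each point gives Vmax = v(Km+[S])/[S].
Equating: 67.3(Km+0.643)/0.643 = 143(Km+3.89)/3.89.
104.7·Km + 67.3 = 36.76·Km + 143, so (104.7 − 36.76)·Km = 143 − 67.3.
Km = 75.70/67.90 = 1.11 nM; then Vmax = 67.3(1.11+0.643)/0.643 = 184 nmol/s.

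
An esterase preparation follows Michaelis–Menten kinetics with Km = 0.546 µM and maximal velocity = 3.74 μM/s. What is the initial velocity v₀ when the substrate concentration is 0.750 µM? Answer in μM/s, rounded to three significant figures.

2.16 μM/s

[S]/(Km+[S]) = 0.750/1.296 = 0.5787, the fractional saturation.
v = 0.5787 × Vmax = 0.5787 × 3.74 = 2.16 μM/s.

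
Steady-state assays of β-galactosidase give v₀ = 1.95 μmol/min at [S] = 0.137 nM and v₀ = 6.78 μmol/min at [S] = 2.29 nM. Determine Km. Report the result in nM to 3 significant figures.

0.428 nM

From v = Vmax[S]/(Km+[S]), each point gives Vmax = v(Km+[S])/[S].
Equating: 1.95(Km+0.137)/0.137 = 6.78(Km+2.29)/2.29.
14.23·Km + 1.95 = 2.961·Km + 6.78, so (14.23 − 2.961)·Km = 6.78 − 1.95.
Km = 4.830/11.27 = 0.428 nM; then Vmax = 1.95(0.428+0.137)/0.137 = 8.05 μmol/min.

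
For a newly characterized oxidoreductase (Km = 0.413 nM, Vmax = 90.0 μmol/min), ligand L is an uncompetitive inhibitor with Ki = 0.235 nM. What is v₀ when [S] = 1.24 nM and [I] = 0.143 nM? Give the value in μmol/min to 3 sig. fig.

46.4 μmol/min

With α = 1 + [I]/Ki = 1 + 0.143/0.235 = 1.609, the uncompetitive rate law is v = (Vmax/α)·[S] / (Km/α + [S]).
v = (90.0/1.609)×1.24 / (0.413/1.609 + 1.24) = 69.38/1.497 = 46.4 μmol/min.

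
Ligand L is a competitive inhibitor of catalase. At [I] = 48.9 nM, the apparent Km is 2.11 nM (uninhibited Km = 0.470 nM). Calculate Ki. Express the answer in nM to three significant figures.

14.0 nM

Competitive: Km,app = α·Km with α = 1 + [I]/Ki.
α = Km,app/Km = 2.11/0.470 = 4.489.
Since α = 1 + [I]/Ki, [I]/Ki = 4.489 − 1 = 3.489 and Ki = 48.9/3.489 = 14.0 nM.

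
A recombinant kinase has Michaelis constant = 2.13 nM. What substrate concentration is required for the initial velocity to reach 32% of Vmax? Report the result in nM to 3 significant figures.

v/Vmax = [S]/(Km+[S]) = 0.32, so [S] = Km·0.32/(1 − 0.32) = 2.13 × 0.4706.
[S] = 1.00 nM.

1.00 nM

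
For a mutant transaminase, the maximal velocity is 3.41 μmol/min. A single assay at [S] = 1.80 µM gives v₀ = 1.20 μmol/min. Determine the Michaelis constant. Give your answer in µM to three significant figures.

From v = Vmax[S]/(Km+[S]), Km = [S](Vmax − v)/v.
Km = 1.80 × (3.41 − 1.20) / 1.20 = 3.978/1.20 = 3.32 µM.

3.32 µM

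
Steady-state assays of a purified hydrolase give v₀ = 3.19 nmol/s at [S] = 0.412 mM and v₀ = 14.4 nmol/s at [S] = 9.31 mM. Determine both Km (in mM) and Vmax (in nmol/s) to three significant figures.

From v = Vmax[S]/(Km+[S]), each point gives Vmax = v(Km+[S])/[S].
Equating: 3.19(Km+0.412)/0.412 = 14.4(Km+9.31)/9.31.
7.743·Km + 3.19 = 1.547·Km + 14.4, so (7.743 − 1.547)·Km = 14.4 − 3.19.
Km = 11.21/6.196 = 1.81 mM; then Vmax = 3.19(1.81+0.412)/0.412 = 17.2 nmol/s.

Km = 1.81 mM; Vmax = 17.2 nmol/s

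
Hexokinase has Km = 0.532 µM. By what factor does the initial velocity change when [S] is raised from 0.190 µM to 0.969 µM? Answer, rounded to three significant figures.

The fractional saturations are [S]/(Km+[S]) = 0.190/0.7220 = 0.2632 and 0.969/1.501 = 0.6456.
v₂/v₁ is just their ratio: 0.6456/0.2632 = 2.45.

2.45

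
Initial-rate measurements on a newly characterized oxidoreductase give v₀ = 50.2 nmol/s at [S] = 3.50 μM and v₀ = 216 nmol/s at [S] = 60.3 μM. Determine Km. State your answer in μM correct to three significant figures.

In reciprocal form, 1/v = (Km/Vmax)·(1/[S]) + 1/Vmax. The two points give (1/[S], 1/v) = (0.2857, 0.01992) and (0.01658, 0.004630).
Slope = (0.01992 − 0.004630)/(0.2857 − 0.01658) = 0.05682; intercept = 0.01992 − 0.05682×0.2857 = 0.003687.
Vmax = 1/intercept = 271 nmol/s; Km = slope × Vmax = 0.05682 × 271 = 15.4 μM.

15.4 μM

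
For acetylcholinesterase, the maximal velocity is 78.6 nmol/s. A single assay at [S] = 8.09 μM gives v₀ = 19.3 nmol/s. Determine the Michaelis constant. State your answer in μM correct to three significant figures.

24.9 μM

v/Vmax = 19.3/78.6 = 0.2455 = [S]/(Km+[S]).
So Km + [S] = [S]/0.2455 = 32.95 μM, giving Km = 32.95 − 8.09 = 24.9 μM.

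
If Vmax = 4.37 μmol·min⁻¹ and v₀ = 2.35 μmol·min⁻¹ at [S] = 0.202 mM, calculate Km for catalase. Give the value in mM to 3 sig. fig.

v/Vmax = 2.35/4.37 = 0.5378 = [S]/(Km+[S]).
So Km + [S] = [S]/0.5378 = 0.3756 mM, giving Km = 0.3756 − 0.202 = 0.174 mM.

0.174 mM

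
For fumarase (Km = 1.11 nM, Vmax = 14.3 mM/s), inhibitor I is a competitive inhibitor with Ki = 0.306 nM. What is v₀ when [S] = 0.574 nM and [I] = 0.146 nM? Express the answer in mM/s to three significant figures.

With α = 1 + [I]/Ki = 1 + 0.146/0.306 = 1.477, the competitive rate law is v = Vmax[S] / (αKm + [S]).
v = 14.3×0.574 / (1.477×1.11 + 0.574) = 8.208/2.214 = 3.71 mM/s.

3.71 mM/s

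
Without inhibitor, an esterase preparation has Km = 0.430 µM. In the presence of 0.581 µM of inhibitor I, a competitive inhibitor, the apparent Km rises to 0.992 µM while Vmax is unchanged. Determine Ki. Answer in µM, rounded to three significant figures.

Competitive: Km,app = α·Km with α = 1 + [I]/Ki.
α = Km,app/Km = 0.992/0.430 = 2.307.
Since α = 1 + [I]/Ki, [I]/Ki = 2.307 − 1 = 1.307 and Ki = 0.581/1.307 = 0.445 µM.

0.445 µM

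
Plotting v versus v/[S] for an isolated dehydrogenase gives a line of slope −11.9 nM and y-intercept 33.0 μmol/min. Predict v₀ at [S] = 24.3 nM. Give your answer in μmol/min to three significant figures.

22.2 μmol/min

In the Eadie–Hofstee form v = Vmax − Km·(v/[S]), the slope is −Km and the intercept is Vmax, so Km = 11.9 nM and Vmax = 33.0 μmol/min.
v = 33.0 × 24.3/(11.9 + 24.3) = 22.2 μmol/min.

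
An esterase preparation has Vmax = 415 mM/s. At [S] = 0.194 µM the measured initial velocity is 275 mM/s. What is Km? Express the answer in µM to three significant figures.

v/Vmax = 275/415 = 0.6627 = [S]/(Km+[S]).
So Km + [S] = [S]/0.6627 = 0.2928 µM, giving Km = 0.2928 − 0.194 = 0.0988 µM.

0.0988 µM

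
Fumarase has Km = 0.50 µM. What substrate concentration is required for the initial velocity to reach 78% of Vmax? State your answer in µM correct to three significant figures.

v/Vmax = [S]/(Km+[S]) = 0.78, so [S] = Km·0.78/(1 − 0.78) = 0.50 × 3.545.
[S] = 1.77 µM.

1.77 µM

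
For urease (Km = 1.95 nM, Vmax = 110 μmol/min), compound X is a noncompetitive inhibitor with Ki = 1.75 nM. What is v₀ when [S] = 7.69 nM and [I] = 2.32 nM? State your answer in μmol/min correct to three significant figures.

With α = 1 + [I]/Ki = 1 + 2.32/1.75 = 2.326, the noncompetitive rate law is v = (Vmax/α)·[S] / (Km + [S]).
v = (110/2.326)×7.69 / (1.95 + 7.69) = 363.7/9.640 = 37.7 μmol/min.

37.7 μmol/min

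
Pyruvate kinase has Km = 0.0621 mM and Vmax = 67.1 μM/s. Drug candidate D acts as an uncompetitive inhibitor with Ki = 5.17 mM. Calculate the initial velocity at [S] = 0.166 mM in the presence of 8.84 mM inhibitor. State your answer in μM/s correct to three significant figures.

21.8 μM/s

α = 1 + [I]/Ki = 1 + 8.84/5.17 = 2.710.
For an uncompetitive inhibitor, both parameters are divided by α, giving Vmax/α and Km/α: Km,app = 0.0229 mM, Vmax,app = 24.8 μM/s.
v = Vmax,app·[S]/(Km,app + [S]) = 24.8 × 0.166/(0.0229 + 0.166) = 21.8 μM/s.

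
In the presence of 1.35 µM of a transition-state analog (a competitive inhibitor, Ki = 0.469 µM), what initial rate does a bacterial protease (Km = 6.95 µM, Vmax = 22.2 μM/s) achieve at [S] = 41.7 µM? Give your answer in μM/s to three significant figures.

13.5 μM/s

α = 1 + [I]/Ki = 1 + 1.35/0.469 = 3.878.
For a competitive inhibitor, Vmax is unchanged and the apparent Km becomes α·Km: Km,app = 27.0 µM, Vmax,app = 22.2 μM/s.
v = Vmax,app·[S]/(Km,app + [S]) = 22.2 × 41.7/(27.0 + 41.7) = 13.5 μM/s.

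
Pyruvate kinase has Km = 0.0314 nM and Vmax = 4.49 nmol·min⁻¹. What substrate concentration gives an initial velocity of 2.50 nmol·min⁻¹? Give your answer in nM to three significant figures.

The required fractional saturation is v/Vmax = 2.50/4.49 = 0.5568.
Then [S]/(Km+[S]) = 0.5568 ⇒ [S] = 0.0314 × 0.5568/(1 − 0.5568) = 0.0394 nM.

0.0394 nM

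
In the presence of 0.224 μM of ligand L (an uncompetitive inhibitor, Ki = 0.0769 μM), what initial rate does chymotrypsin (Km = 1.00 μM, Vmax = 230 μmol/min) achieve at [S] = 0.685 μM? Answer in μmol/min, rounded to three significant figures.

42.8 μmol/min

With α = 1 + [I]/Ki = 1 + 0.224/0.0769 = 3.913, the uncompetitive rate law is v = (Vmax/α)·[S] / (Km/α + [S]).
v = (230/3.913)×0.685 / (1.00/3.913 + 0.685) = 40.26/0.9406 = 42.8 μmol/min.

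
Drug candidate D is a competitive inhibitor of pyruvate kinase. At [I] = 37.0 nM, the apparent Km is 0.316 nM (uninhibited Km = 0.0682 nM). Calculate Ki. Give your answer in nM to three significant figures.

10.2 nM

Competitive: Km,app = α·Km with α = 1 + [I]/Ki.
α = Km,app/Km = 0.316/0.0682 = 4.633.
Since α = 1 + [I]/Ki, [I]/Ki = 4.633 − 1 = 3.633 and Ki = 37.0/3.633 = 10.2 nM.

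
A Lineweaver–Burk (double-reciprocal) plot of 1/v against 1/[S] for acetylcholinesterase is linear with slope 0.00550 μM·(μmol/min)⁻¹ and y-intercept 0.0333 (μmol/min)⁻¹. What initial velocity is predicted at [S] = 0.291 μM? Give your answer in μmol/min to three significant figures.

The y-intercept is 1/Vmax, so Vmax = 1/0.0333 = 30.0 μmol/min.
The slope is Km/Vmax, so Km = 0.00550 × 30.0 = 0.165 μM.
Then v = 30.0 × 0.291/(0.165 + 0.291) = 19.2 μmol/min.

19.2 μmol/min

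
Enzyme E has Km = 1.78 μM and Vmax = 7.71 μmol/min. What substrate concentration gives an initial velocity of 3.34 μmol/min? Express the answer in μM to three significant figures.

The required fractional saturation is v/Vmax = 3.34/7.71 = 0.4332.
Then [S]/(Km+[S]) = 0.4332 ⇒ [S] = 1.78 × 0.4332/(1 − 0.4332) = 1.36 μM.

1.36 μM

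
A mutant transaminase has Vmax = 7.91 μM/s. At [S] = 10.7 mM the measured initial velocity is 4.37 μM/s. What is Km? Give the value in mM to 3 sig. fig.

From v = Vmax[S]/(Km+[S]), Km = [S](Vmax − v)/v.
Km = 10.7 × (7.91 − 4.37) / 4.37 = 37.88/4.37 = 8.67 mM.

8.67 mM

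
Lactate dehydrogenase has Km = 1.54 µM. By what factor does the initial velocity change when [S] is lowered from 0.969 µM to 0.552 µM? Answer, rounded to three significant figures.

Since Vmax cancels, v₂/v₁ = [S]₂(Km+[S]₁) / [S]₁(Km+[S]₂).
= 0.552×(1.54+0.969) / (0.969×(1.54+0.552)) = 1.385/2.027 = 0.683.

0.683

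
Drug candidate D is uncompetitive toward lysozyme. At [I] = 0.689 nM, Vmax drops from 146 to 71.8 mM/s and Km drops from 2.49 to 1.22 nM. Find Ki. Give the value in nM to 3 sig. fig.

Uncompetitive: Vmax,app = Vmax/α (and Km,app = Km/α) with α = 1 + [I]/Ki.
α = Vmax/Vmax,app = 146/71.8 = 2.033.
Since α = 1 + [I]/Ki, [I]/Ki = 2.033 − 1 = 1.033 and Ki = 0.689/1.033 = 0.667 nM.

0.667 nM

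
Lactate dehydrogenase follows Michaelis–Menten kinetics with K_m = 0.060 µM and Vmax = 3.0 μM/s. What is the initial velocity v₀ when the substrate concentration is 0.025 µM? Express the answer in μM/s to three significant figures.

0.882 μM/s

v = Vmax·[S]/(Km + [S]) = 3.0 × 0.025 / (0.060 + 0.025)
  = 0.07500 / 0.08500 = 0.882 μM/s.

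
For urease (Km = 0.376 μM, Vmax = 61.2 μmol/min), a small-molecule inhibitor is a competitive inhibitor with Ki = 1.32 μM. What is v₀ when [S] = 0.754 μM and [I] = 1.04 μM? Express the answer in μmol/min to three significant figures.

32.4 μmol/min

With α = 1 + [I]/Ki = 1 + 1.04/1.32 = 1.788, the competitive rate law is v = Vmax[S] / (αKm + [S]).
v = 61.2×0.754 / (1.788×0.376 + 0.754) = 46.14/1.426 = 32.4 μmol/min.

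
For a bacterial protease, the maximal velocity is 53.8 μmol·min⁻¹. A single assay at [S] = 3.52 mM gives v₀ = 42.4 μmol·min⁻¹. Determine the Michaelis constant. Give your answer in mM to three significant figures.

0.946 mM

From v = Vmax[S]/(Km+[S]), Km = [S](Vmax − v)/v.
Km = 3.52 × (53.8 − 42.4) / 42.4 = 40.13/42.4 = 0.946 mM.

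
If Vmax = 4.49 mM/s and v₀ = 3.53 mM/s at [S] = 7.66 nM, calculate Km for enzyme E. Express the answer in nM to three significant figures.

2.08 nM

v/Vmax = 3.53/4.49 = 0.7862 = [S]/(Km+[S]).
So Km + [S] = [S]/0.7862 = 9.743 nM, giving Km = 9.743 − 7.66 = 2.08 nM.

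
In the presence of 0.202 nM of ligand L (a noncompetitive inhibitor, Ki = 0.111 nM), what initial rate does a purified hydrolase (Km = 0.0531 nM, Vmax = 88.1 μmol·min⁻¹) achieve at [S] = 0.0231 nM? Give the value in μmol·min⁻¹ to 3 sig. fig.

9.47 μmol·min⁻¹

α = 1 + [I]/Ki = 1 + 0.202/0.111 = 2.820.
For a noncompetitive inhibitor, Vmax is reduced to Vmax/α while Km is unchanged: Km,app = 0.0531 nM, Vmax,app = 31.2 μmol·min⁻¹.
v = Vmax,app·[S]/(Km,app + [S]) = 31.2 × 0.0231/(0.0531 + 0.0231) = 9.47 μmol·min⁻¹.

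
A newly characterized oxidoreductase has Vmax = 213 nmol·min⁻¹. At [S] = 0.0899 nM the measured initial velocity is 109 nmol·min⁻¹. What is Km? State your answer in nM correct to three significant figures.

From v = Vmax[S]/(Km+[S]), Km = [S](Vmax − v)/v.
Km = 0.0899 × (213 − 109) / 109 = 9.350/109 = 0.0858 nM.

0.0858 nM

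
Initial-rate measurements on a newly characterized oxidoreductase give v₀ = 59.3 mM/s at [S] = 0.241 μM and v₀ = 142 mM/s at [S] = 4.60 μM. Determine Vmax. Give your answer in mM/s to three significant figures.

154 mM/s

From v = Vmax[S]/(Km+[S]), each point gives Vmax = v(Km+[S])/[S].
Equating: 59.3(Km+0.241)/0.241 = 142(Km+4.60)/4.60.
246.1·Km + 59.3 = 30.87·Km + 142, so (246.1 − 30.87)·Km = 142 − 59.3.
Km = 82.70/215.2 = 0.384 μM; then Vmax = 59.3(0.384+0.241)/0.241 = 154 mM/s.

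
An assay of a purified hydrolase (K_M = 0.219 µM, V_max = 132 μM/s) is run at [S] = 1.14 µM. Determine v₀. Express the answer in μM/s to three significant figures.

111 μM/s

v = Vmax·[S]/(Km + [S]) = 132 × 1.14 / (0.219 + 1.14)
  = 150.5 / 1.359 = 111 μM/s.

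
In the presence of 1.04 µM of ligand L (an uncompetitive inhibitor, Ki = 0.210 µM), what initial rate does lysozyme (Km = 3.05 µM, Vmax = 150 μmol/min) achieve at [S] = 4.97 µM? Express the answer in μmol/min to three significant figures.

With α = 1 + [I]/Ki = 1 + 1.04/0.210 = 5.952, the uncompetitive rate law is v = (Vmax/α)·[S] / (Km/α + [S]).
v = (150/5.952)×4.97 / (3.05/5.952 + 4.97) = 125.2/5.482 = 22.8 μmol/min.

22.8 μmol/min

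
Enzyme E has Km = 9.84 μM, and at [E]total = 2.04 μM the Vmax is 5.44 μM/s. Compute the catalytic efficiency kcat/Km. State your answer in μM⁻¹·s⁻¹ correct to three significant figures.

0.271 μM⁻¹·s⁻¹

kcat = Vmax/[E]total = 5.44/2.04 = 2.67 s⁻¹.
kcat/Km = 2.67/9.84 = 0.271 μM⁻¹·s⁻¹.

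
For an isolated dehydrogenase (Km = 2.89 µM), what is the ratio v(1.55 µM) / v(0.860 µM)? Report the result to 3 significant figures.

The fractional saturations are [S]/(Km+[S]) = 0.860/3.750 = 0.2293 and 1.55/4.440 = 0.3491.
v₂/v₁ is just their ratio: 0.3491/0.2293 = 1.52.

1.52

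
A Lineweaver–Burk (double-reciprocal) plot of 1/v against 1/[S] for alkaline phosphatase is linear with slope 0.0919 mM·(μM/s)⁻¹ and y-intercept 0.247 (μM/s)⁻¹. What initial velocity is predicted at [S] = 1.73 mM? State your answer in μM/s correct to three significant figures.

3.33 μM/s

The y-intercept is 1/Vmax, so Vmax = 1/0.247 = 4.05 μM/s.
The slope is Km/Vmax, so Km = 0.0919 × 4.05 = 0.372 mM.
Then v = 4.05 × 1.73/(0.372 + 1.73) = 3.33 μM/s.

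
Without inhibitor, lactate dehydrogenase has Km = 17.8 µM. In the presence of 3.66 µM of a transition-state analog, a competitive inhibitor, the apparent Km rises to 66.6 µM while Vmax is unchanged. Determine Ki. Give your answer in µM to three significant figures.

1.34 µM

Competitive: Km,app = α·Km with α = 1 + [I]/Ki.
α = Km,app/Km = 66.6/17.8 = 3.742.
Since α = 1 + [I]/Ki, [I]/Ki = 3.742 − 1 = 2.742 and Ki = 3.66/2.742 = 1.34 µM.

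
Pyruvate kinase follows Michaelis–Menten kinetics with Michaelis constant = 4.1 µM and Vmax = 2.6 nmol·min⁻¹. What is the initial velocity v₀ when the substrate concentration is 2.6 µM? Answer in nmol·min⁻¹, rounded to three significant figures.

1.01 nmol·min⁻¹

v = Vmax·[S]/(Km + [S]) = 2.6 × 2.6 / (4.1 + 2.6)
  = 6.760 / 6.700 = 1.01 nmol·min⁻¹.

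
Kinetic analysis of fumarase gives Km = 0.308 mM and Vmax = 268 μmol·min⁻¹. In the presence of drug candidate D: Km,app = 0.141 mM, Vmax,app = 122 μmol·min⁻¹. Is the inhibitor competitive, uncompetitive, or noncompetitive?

uncompetitive

Both Km and Vmax decrease by the same factor (~2.19-fold) — characteristic of uncompetitive inhibition.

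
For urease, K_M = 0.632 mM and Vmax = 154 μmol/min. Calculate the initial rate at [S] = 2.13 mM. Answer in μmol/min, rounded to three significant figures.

v = Vmax·[S]/(Km + [S]) = 154 × 2.13 / (0.632 + 2.13)
  = 328.0 / 2.762 = 119 μmol/min.

119 μmol/min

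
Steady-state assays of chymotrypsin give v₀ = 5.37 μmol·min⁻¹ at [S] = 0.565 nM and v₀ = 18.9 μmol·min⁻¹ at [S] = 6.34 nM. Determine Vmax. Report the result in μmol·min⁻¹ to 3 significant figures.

25.1 μmol·min⁻¹

In reciprocal form, 1/v = (Km/Vmax)·(1/[S]) + 1/Vmax. The two points give (1/[S], 1/v) = (1.770, 0.1862) and (0.1577, 0.05291).
Slope = (0.1862 − 0.05291)/(1.770 − 0.1577) = 0.08269; intercept = 0.1862 − 0.08269×1.770 = 0.03987.
Vmax = 1/intercept = 25.1 μmol·min⁻¹; Km = slope × Vmax = 0.08269 × 25.1 = 2.07 nM.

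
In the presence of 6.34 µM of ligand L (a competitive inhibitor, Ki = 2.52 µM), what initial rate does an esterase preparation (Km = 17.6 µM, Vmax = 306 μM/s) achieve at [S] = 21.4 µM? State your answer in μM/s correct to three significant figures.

α = 1 + [I]/Ki = 1 + 6.34/2.52 = 3.516.
For a competitive inhibitor, Vmax is unchanged and the apparent Km becomes α·Km: Km,app = 61.9 µM, Vmax,app = 306 μM/s.
v = Vmax,app·[S]/(Km,app + [S]) = 306 × 21.4/(61.9 + 21.4) = 78.6 μM/s.

78.6 μM/s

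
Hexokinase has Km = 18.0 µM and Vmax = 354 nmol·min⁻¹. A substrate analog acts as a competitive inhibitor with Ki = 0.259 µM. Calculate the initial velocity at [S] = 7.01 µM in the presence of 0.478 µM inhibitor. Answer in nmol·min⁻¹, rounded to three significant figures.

With α = 1 + [I]/Ki = 1 + 0.478/0.259 = 2.846, the competitive rate law is v = Vmax[S] / (αKm + [S]).
v = 354×7.01 / (2.846×18.0 + 7.01) = 2482/58.23 = 42.6 nmol·min⁻¹.

42.6 nmol·min⁻¹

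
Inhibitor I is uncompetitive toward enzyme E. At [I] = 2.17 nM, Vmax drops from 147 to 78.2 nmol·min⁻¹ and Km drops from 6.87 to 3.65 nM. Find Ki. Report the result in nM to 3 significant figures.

2.47 nM

Uncompetitive: Vmax,app = Vmax/α (and Km,app = Km/α) with α = 1 + [I]/Ki.
α = Vmax/Vmax,app = 147/78.2 = 1.880.
Ki = [I]/(α − 1) = 2.17/0.8798 = 2.47 nM.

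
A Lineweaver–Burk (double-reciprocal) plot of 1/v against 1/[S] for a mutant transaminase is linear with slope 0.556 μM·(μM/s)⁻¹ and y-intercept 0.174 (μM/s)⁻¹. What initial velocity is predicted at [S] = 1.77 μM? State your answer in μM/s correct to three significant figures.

2.05 μM/s

The y-intercept is 1/Vmax, so Vmax = 1/0.174 = 5.75 μM/s.
The slope is Km/Vmax, so Km = 0.556 × 5.75 = 3.20 μM.
Then v = 5.75 × 1.77/(3.20 + 1.77) = 2.05 μM/s.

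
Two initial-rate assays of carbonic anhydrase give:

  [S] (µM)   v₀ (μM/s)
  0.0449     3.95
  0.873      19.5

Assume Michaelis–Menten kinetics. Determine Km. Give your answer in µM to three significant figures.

0.237 µM

In reciprocal form, 1/v = (Km/Vmax)·(1/[S]) + 1/Vmax. The two points give (1/[S], 1/v) = (22.27, 0.2532) and (1.145, 0.05128).
Slope = (0.2532 − 0.05128)/(22.27 − 1.145) = 0.009556; intercept = 0.2532 − 0.009556×22.27 = 0.04034.
Vmax = 1/intercept = 24.8 μM/s; Km = slope × Vmax = 0.009556 × 24.8 = 0.237 µM.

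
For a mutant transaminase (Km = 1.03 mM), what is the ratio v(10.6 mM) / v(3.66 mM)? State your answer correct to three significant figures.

1.17

The fractional saturations are [S]/(Km+[S]) = 3.66/4.690 = 0.7804 and 10.6/11.63 = 0.9114.
v₂/v₁ is just their ratio: 0.9114/0.7804 = 1.17.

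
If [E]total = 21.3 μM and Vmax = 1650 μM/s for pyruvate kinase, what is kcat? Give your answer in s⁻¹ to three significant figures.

77.5 s⁻¹

kcat = Vmax/[E]total = 1650 μM/s / 21.3 μM = 77.5 s⁻¹.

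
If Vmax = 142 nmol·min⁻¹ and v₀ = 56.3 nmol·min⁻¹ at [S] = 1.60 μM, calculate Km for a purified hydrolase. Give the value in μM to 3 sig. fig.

v/Vmax = 56.3/142 = 0.3965 = [S]/(Km+[S]).
So Km + [S] = [S]/0.3965 = 4.036 μM, giving Km = 4.036 − 1.60 = 2.44 μM.

2.44 μM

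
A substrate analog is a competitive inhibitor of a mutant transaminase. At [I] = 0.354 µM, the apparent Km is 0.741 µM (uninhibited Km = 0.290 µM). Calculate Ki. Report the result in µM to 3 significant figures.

0.228 µM

Competitive: Km,app = α·Km with α = 1 + [I]/Ki.
α = Km,app/Km = 0.741/0.290 = 2.555.
Since α = 1 + [I]/Ki, [I]/Ki = 2.555 − 1 = 1.555 and Ki = 0.354/1.555 = 0.228 µM.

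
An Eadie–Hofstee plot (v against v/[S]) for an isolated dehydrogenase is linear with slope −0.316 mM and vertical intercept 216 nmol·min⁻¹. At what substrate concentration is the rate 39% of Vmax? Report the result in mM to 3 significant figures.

0.202 mM

The Eadie–Hofstee slope gives Km = 0.316 mM (slope = −Km).
v/Vmax = [S]/(Km+[S]) = 0.39 ⇒ [S] = Km·0.39/(1−0.39) = 0.316 × 0.6393 = 0.202 mM.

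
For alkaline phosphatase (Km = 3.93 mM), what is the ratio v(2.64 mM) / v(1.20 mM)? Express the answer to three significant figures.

1.72

Since Vmax cancels, v₂/v₁ = [S]₂(Km+[S]₁) / [S]₁(Km+[S]₂).
= 2.64×(3.93+1.20) / (1.20×(3.93+2.64)) = 13.54/7.884 = 1.72.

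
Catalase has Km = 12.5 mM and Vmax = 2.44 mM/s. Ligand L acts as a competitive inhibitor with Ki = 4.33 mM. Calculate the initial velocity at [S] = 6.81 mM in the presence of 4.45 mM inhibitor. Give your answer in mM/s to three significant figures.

0.517 mM/s

α = 1 + [I]/Ki = 1 + 4.45/4.33 = 2.028.
For a competitive inhibitor, Vmax is unchanged and the apparent Km becomes α·Km: Km,app = 25.3 mM, Vmax,app = 2.44 mM/s.
v = Vmax,app·[S]/(Km,app + [S]) = 2.44 × 6.81/(25.3 + 6.81) = 0.517 mM/s.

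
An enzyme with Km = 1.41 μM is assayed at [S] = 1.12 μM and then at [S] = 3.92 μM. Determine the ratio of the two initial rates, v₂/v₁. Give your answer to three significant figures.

Since Vmax cancels, v₂/v₁ = [S]₂(Km+[S]₁) / [S]₁(Km+[S]₂).
= 3.92×(1.41+1.12) / (1.12×(1.41+3.92)) = 9.918/5.970 = 1.66.

1.66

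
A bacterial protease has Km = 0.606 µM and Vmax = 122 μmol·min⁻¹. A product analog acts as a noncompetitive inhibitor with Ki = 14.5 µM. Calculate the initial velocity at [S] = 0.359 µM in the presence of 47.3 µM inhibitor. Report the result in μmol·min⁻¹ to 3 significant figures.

10.6 μmol·min⁻¹

α = 1 + [I]/Ki = 1 + 47.3/14.5 = 4.262.
For a noncompetitive inhibitor, Vmax is reduced to Vmax/α while Km is unchanged: Km,app = 0.606 µM, Vmax,app = 28.6 μmol·min⁻¹.
v = Vmax,app·[S]/(Km,app + [S]) = 28.6 × 0.359/(0.606 + 0.359) = 10.6 μmol·min⁻¹.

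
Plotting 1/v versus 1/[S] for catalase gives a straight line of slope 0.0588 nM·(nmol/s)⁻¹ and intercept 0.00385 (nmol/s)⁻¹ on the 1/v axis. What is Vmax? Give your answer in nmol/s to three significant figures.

The y-intercept of a Lineweaver–Burk plot equals 1/Vmax, so Vmax = 1/0.00385 = 260 nmol/s.

260 nmol/s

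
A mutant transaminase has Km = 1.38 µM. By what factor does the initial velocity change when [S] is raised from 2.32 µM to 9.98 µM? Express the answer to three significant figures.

1.40

The fractional saturations are [S]/(Km+[S]) = 2.32/3.700 = 0.6270 and 9.98/11.36 = 0.8785.
v₂/v₁ is just their ratio: 0.8785/0.6270 = 1.40.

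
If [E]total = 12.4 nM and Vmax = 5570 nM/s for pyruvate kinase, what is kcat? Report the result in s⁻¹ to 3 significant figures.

449 s⁻¹

kcat = Vmax/[E]total = 5570 nM/s / 12.4 nM = 449 s⁻¹.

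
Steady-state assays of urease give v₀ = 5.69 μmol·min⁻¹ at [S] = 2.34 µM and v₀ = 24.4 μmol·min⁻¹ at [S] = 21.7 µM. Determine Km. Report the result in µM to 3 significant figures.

14.3 µM

From v = Vmax[S]/(Km+[S]), each point gives Vmax = v(Km+[S])/[S].
Equating: 5.69(Km+2.34)/2.34 = 24.4(Km+21.7)/21.7.
2.432·Km + 5.69 = 1.124·Km + 24.4, so (2.432 − 1.124)·Km = 24.4 − 5.69.
Km = 18.71/1.307 = 14.3 µM; then Vmax = 5.69(14.3+2.34)/2.34 = 40.5 μmol·min⁻¹.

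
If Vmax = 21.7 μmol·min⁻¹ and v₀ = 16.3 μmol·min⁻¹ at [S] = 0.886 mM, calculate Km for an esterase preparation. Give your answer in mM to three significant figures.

v/Vmax = 16.3/21.7 = 0.7512 = [S]/(Km+[S]).
So Km + [S] = [S]/0.7512 = 1.180 mM, giving Km = 1.180 − 0.886 = 0.294 mM.

0.294 mM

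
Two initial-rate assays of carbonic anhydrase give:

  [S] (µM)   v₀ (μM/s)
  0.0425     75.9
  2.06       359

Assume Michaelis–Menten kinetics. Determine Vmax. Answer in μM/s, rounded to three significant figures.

390 μM/s

From v = Vmax[S]/(Km+[S]), each point gives Vmax = v(Km+[S])/[S].
Equating: 75.9(Km+0.0425)/0.0425 = 359(Km+2.06)/2.06.
1786·Km + 75.9 = 174.3·Km + 359, so (1786 − 174.3)·Km = 359 − 75.9.
Km = 283.1/1612 = 0.176 µM; then Vmax = 75.9(0.176+0.0425)/0.0425 = 390 μM/s.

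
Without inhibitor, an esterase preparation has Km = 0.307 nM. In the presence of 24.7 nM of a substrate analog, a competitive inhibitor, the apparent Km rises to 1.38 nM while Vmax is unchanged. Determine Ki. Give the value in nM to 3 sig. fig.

Competitive: Km,app = α·Km with α = 1 + [I]/Ki.
α = Km,app/Km = 1.38/0.307 = 4.495.
Since α = 1 + [I]/Ki, [I]/Ki = 4.495 − 1 = 3.495 and Ki = 24.7/3.495 = 7.07 nM.

7.07 nM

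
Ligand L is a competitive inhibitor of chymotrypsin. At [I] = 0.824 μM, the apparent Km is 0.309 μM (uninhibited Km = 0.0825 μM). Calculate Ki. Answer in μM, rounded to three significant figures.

Competitive: Km,app = α·Km with α = 1 + [I]/Ki.
α = Km,app/Km = 0.309/0.0825 = 3.745.
Since α = 1 + [I]/Ki, [I]/Ki = 3.745 − 1 = 2.745 and Ki = 0.824/2.745 = 0.300 μM.

0.300 μM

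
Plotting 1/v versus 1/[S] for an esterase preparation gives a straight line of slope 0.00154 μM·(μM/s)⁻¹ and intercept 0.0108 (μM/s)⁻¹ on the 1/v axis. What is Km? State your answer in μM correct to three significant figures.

0.143 μM

y-intercept = 1/Vmax ⇒ Vmax = 92.6 μM/s; slope = Km/Vmax ⇒ Km = slope × Vmax.
Km = 0.00154 × 92.6 = 0.143 μM.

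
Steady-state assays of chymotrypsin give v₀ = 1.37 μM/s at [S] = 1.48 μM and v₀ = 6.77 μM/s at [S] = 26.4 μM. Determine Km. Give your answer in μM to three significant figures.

8.07 μM

In reciprocal form, 1/v = (Km/Vmax)·(1/[S]) + 1/Vmax. The two points give (1/[S], 1/v) = (0.6757, 0.7299) and (0.03788, 0.1477).
Slope = (0.7299 − 0.1477)/(0.6757 − 0.03788) = 0.9129; intercept = 0.7299 − 0.9129×0.6757 = 0.1131.
Vmax = 1/intercept = 8.84 μM/s; Km = slope × Vmax = 0.9129 × 8.84 = 8.07 μM.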